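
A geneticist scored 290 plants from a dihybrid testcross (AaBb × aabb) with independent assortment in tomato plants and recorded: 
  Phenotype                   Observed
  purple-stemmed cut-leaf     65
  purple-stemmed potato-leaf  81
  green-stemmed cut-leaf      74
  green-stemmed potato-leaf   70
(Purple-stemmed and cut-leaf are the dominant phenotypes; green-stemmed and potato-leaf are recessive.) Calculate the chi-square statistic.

A dihybrid testcross with independent assortment gives a 1:1:1:1 ratio.
Under the 1:1:1:1 hypothesis (Σ ratio = 4, N = 290):
  purple-stemmed cut-leaf: 290 × 1/4 = 72.5
  purple-stemmed potato-leaf: 290 × 1/4 = 72.5
  green-stemmed cut-leaf: 290 × 1/4 = 72.5
  green-stemmed potato-leaf: 290 × 1/4 = 72.5
χ² = Σ (O − E)² / E
  purple-stemmed cut-leaf: (65 − 72.5)² / 72.5 = 0.7759
  purple-stemmed potato-leaf: (81 − 72.5)² / 72.5 = 0.9966
  green-stemmed cut-leaf: (74 − 72.5)² / 72.5 = 0.0310
  green-stemmed potato-leaf: (70 − 72.5)² / 72.5 = 0.0862
χ² = 0.7759 + 0.9966 + 0.0310 + 0.0862 = 1.8897 ≈ 1.890

1.890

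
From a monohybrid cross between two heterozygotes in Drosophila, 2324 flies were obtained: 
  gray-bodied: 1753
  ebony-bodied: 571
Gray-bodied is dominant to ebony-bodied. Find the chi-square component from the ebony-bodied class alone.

0.172

For a monohybrid cross between heterozygotes with complete dominance, the expected phenotypic ratio is 3:1.
Expected counts for N = 2324 under a 3:1 ratio (total parts = 4):
  gray-bodied: 2324 × 3/4 = 1743
  ebony-bodied: 2324 × 1/4 = 581
Contribution of ebony-bodied: (571 − 581)² / 581 = 0.1721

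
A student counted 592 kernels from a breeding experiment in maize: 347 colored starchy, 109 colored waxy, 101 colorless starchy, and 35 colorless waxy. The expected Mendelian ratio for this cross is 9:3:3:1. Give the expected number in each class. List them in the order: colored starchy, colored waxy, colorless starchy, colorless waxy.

Expected counts for N = 592 under a 9:3:3:1 ratio (total parts = 16):
  colored starchy: 592 × 9/16 = 333
  colored waxy: 592 × 3/16 = 111
  colorless starchy: 592 × 3/16 = 111
  colorless waxy: 592 × 1/16 = 37

333, 111, 111, 37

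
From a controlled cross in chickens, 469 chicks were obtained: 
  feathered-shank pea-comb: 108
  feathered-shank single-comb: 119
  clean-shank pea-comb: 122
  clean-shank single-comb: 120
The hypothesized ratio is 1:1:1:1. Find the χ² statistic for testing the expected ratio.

1.013

Expected counts for N = 469 under a 1:1:1:1 ratio (total parts = 4):
  feathered-shank pea-comb: 469 × 1/4 = 117.25
  feathered-shank single-comb: 469 × 1/4 = 117.25
  clean-shank pea-comb: 469 × 1/4 = 117.25
  clean-shank single-comb: 469 × 1/4 = 117.25
χ² = Σ (O − E)² / E
  feathered-shank pea-comb: (108 − 117.25)² / 117.25 = 0.7297
  feathered-shank single-comb: (119 − 117.25)² / 117.25 = 0.0261
  clean-shank pea-comb: (122 − 117.25)² / 117.25 = 0.1924
  clean-shank single-comb: (120 − 117.25)² / 117.25 = 0.0645
χ² = 0.7297 + 0.0261 + 0.1924 + 0.0645 = 1.0127 ≈ 1.013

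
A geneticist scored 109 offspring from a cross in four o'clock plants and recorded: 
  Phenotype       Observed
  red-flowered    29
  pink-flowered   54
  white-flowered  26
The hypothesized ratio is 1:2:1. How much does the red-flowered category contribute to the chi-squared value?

0.112

Expected counts for N = 109 under a 1:2:1 ratio (total parts = 4):
  red-flowered: 109 × 1/4 = 27.25
  pink-flowered: 109 × 2/4 = 54.5
  white-flowered: 109 × 1/4 = 27.25
Contribution of red-flowered: (29 − 27.25)² / 27.25 = 0.1124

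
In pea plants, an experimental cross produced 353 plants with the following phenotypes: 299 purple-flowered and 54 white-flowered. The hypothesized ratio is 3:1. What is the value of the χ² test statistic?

Under the 3:1 hypothesis (Σ ratio = 4, N = 353):
  purple-flowered: 353 × 3/4 = 264.75
  white-flowered: 353 × 1/4 = 88.25
χ² = Σ (O − E)² / E
  purple-flowered: (299 − 264.75)² / 264.75 = 4.4308
  white-flowered: (54 − 88.25)² / 88.25 = 13.2925
χ² = 4.4308 + 13.2925 = 17.7233 ≈ 17.723

17.723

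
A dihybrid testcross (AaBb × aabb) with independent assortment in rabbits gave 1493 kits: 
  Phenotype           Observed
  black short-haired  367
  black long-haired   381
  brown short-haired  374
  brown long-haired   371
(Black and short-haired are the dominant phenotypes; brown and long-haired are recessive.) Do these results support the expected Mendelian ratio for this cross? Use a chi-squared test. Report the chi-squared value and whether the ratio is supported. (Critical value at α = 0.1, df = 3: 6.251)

0.281; consistent

A dihybrid testcross with independent assortment gives a 1:1:1:1 ratio.
The 1:1:1:1 ratio has 4 parts, so with N = 1493 the expected counts are:
  black short-haired: 1493 × 1/4 = 373.25
  black long-haired: 1493 × 1/4 = 373.25
  brown short-haired: 1493 × 1/4 = 373.25
  brown long-haired: 1493 × 1/4 = 373.25
χ² = Σ (O − E)² / E
  black short-haired: (367 − 373.25)² / 373.25 = 0.1047
  black long-haired: (381 − 373.25)² / 373.25 = 0.1609
  brown short-haired: (374 − 373.25)² / 373.25 = 0.0015
  brown long-haired: (371 − 373.25)² / 373.25 = 0.0136
χ² = 0.1047 + 0.1609 + 0.0015 + 0.0136 = 0.2807 ≈ 0.281
Degrees of freedom = 4 − 1 = 3; critical value at α = 0.1 is 6.251.
Since 0.281 < 6.251, we fail to reject the null hypothesis — the data are consistent with the 1:1:1:1 ratio.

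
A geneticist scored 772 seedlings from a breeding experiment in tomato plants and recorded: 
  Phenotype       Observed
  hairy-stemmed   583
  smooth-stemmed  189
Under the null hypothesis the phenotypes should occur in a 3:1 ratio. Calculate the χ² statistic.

0.111

Total ratio parts = 4. Expected numbers out of 772:
  hairy-stemmed: 772 × 3/4 = 579
  smooth-stemmed: 772 × 1/4 = 193
χ² = Σ (O − E)² / E
  hairy-stemmed: (583 − 579)² / 579 = 0.0276
  smooth-stemmed: (189 − 193)² / 193 = 0.0829
χ² = 0.0276 + 0.0829 = 0.1105 ≈ 0.111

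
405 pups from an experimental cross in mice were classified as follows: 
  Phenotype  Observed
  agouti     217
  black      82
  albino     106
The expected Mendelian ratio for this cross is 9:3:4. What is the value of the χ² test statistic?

Total ratio parts = 16. Expected numbers out of 405:
  agouti: 405 × 9/16 = 227.8125
  black: 405 × 3/16 = 75.9375
  albino: 405 × 4/16 = 101.25
χ² = Σ (O − E)² / E
  agouti: (217 − 227.8125)² / 227.8125 = 0.5132
  black: (82 − 75.9375)² / 75.9375 = 0.4840
  albino: (106 − 101.25)² / 101.25 = 0.2228
χ² = 0.5132 + 0.4840 + 0.2228 = 1.220

1.220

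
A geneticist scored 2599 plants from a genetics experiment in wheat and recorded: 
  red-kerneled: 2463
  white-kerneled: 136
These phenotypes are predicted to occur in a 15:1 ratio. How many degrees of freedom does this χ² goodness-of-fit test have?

A goodness-of-fit test with 2 phenotype classes has df = 2 − 1 = 1.

1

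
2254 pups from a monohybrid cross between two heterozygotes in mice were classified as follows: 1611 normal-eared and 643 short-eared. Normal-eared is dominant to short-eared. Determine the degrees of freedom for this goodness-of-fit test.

For a monohybrid cross between heterozygotes with complete dominance, the expected phenotypic ratio is 3:1.
A goodness-of-fit test with 2 phenotype classes has df = 2 − 1 = 1.

1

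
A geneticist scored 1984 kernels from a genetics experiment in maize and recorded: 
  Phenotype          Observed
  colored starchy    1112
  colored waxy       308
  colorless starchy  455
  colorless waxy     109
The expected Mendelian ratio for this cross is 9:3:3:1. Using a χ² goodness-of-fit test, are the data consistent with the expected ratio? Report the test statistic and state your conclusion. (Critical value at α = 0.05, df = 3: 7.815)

31.358; not consistent

Expected counts for N = 1984 under a 9:3:3:1 ratio (total parts = 16):
  colored starchy: 1984 × 9/16 = 1116
  colored waxy: 1984 × 3/16 = 372
  colorless starchy: 1984 × 3/16 = 372
  colorless waxy: 1984 × 1/16 = 124
χ² = Σ (O − E)² / E
  colored starchy: (1112 − 1116)² / 1116 = 0.0143
  colored waxy: (308 − 372)² / 372 = 11.0108
  colorless starchy: (455 − 372)² / 372 = 18.5188
  colorless waxy: (109 − 124)² / 124 = 1.8145
χ² = 0.0143 + 11.0108 + 18.5188 + 1.8145 = 31.3584 ≈ 31.358
Degrees of freedom = 4 − 1 = 3; critical value at α = 0.05 is 7.815.
Since 31.358 > 7.815, we reject the null hypothesis — the data do not fit the 9:3:3:1 ratio.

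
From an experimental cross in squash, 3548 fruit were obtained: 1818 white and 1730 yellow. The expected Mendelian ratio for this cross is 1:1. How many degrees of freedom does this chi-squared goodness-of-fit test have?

A goodness-of-fit test with 2 phenotype classes has df = 2 − 1 = 1.

1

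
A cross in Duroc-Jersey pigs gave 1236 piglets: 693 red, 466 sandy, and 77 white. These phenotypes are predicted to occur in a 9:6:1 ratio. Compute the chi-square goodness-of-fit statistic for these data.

Expected counts for N = 1236 under a 9:6:1 ratio (total parts = 16):
  red: 1236 × 9/16 = 695.25
  sandy: 1236 × 6/16 = 463.5
  white: 1236 × 1/16 = 77.25
χ² = Σ (O − E)² / E
  red: (693 − 695.25)² / 695.25 = 0.0073
  sandy: (466 − 463.5)² / 463.5 = 0.0135
  white: (77 − 77.25)² / 77.25 = 0.0008
χ² = 0.0073 + 0.0135 + 0.0008 = 0.0216 ≈ 0.022

0.022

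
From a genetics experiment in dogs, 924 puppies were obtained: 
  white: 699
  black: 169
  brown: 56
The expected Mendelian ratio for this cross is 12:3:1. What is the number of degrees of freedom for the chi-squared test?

2

A goodness-of-fit test with 3 phenotype classes has df = 3 − 1 = 2.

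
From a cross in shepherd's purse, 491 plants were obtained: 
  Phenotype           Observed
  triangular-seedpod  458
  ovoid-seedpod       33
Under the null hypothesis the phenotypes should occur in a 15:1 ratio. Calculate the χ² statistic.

Total ratio parts = 16. Expected numbers out of 491:
  triangular-seedpod: 491 × 15/16 = 460.3125
  ovoid-seedpod: 491 × 1/16 = 30.6875
χ² = Σ (O − E)² / E
  triangular-seedpod: (458 − 460.3125)² / 460.3125 = 0.0116
  ovoid-seedpod: (33 − 30.6875)² / 30.6875 = 0.1743
χ² = 0.0116 + 0.1743 = 0.1859 ≈ 0.186

0.186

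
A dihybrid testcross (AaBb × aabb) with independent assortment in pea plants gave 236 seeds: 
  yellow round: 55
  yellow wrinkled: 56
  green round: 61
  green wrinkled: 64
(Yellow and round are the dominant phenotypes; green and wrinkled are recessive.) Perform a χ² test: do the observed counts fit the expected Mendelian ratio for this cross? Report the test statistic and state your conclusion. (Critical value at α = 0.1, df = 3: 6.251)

A dihybrid testcross with independent assortment gives a 1:1:1:1 ratio.
Under the 1:1:1:1 hypothesis (Σ ratio = 4, N = 236):
  yellow round: 236 × 1/4 = 59
  yellow wrinkled: 236 × 1/4 = 59
  green round: 236 × 1/4 = 59
  green wrinkled: 236 × 1/4 = 59
χ² = Σ (O − E)² / E
  yellow round: (55 − 59)² / 59 = 0.2712
  yellow wrinkled: (56 − 59)² / 59 = 0.1525
  green round: (61 − 59)² / 59 = 0.0678
  green wrinkled: (64 − 59)² / 59 = 0.4237
χ² = 0.2712 + 0.1525 + 0.0678 + 0.4237 = 0.9152 ≈ 0.915
Degrees of freedom = 4 − 1 = 3; critical value at α = 0.1 is 6.251.
Since 0.915 < 6.251, we fail to reject the null hypothesis — the data are consistent with the 1:1:1:1 ratio.

0.915; consistent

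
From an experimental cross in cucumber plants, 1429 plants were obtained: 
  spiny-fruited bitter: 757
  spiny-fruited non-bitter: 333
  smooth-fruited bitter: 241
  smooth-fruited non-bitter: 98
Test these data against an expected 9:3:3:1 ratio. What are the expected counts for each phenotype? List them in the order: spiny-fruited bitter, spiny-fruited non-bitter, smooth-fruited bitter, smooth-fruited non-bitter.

Under the 9:3:3:1 hypothesis (Σ ratio = 16, N = 1429):
  spiny-fruited bitter: 1429 × 9/16 = 803.8125
  spiny-fruited non-bitter: 1429 × 3/16 = 267.9375
  smooth-fruited bitter: 1429 × 3/16 = 267.9375
  smooth-fruited non-bitter: 1429 × 1/16 = 89.3125

803.8125, 267.9375, 267.9375, 89.3125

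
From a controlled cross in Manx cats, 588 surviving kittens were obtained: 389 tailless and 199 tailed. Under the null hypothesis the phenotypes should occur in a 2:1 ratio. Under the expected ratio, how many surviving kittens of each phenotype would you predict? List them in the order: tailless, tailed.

Total ratio parts = 3. Expected numbers out of 588:
  tailless: 588 × 2/3 = 392
  tailed: 588 × 1/3 = 196

392, 196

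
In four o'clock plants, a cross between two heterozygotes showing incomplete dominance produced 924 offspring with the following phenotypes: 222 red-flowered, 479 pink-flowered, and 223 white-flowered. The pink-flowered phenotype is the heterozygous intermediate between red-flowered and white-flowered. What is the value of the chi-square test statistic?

With incomplete dominance, a heterozygote × heterozygote cross gives a 1:2:1 phenotypic ratio.
Total ratio parts = 4. Expected numbers out of 924:
  red-flowered: 924 × 1/4 = 231
  pink-flowered: 924 × 2/4 = 462
  white-flowered: 924 × 1/4 = 231
χ² = Σ (O − E)² / E
  red-flowered: (222 − 231)² / 231 = 0.3506
  pink-flowered: (479 − 462)² / 462 = 0.6255
  white-flowered: (223 − 231)² / 231 = 0.2771
χ² = 0.3506 + 0.6255 + 0.2771 = 1.2532 ≈ 1.253

1.253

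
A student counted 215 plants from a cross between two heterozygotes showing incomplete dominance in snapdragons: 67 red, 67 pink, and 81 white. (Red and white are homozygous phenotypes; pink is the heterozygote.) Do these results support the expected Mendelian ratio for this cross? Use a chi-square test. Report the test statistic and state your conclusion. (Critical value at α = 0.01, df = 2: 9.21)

32.340; not consistent

With incomplete dominance, a heterozygote × heterozygote cross gives a 1:2:1 phenotypic ratio.
Total ratio parts = 4. Expected numbers out of 215:
  red: 215 × 1/4 = 53.75
  pink: 215 × 2/4 = 107.5
  white: 215 × 1/4 = 53.75
χ² = Σ (O − E)² / E
  red: (67 − 53.75)² / 53.75 = 3.2663
  pink: (67 − 107.5)² / 107.5 = 15.2581
  white: (81 − 53.75)² / 53.75 = 13.8151
χ² = 3.2663 + 15.2581 + 13.8151 = 32.3395 ≈ 32.340
Degrees of freedom = 3 − 1 = 2; critical value at α = 0.01 is 9.21.
Since 32.340 > 9.21, we reject the null hypothesis — the data do not fit the 1:2:1 ratio.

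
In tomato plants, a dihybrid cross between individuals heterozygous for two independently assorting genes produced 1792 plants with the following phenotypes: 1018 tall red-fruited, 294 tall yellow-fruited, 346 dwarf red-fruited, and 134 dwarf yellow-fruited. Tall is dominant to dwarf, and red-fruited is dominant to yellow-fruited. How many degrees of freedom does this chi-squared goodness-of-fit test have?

3

A dihybrid F₂ with independent assortment and complete dominance at both loci gives a 9:3:3:1 phenotypic ratio.
A goodness-of-fit test with 4 phenotype classes has df = 4 − 1 = 3.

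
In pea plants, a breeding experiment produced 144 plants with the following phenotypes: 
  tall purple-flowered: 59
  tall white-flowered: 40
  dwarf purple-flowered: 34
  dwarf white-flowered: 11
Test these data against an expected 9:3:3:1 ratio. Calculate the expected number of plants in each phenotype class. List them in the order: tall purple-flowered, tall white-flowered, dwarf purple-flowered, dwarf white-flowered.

81, 27, 27, 9

The 9:3:3:1 ratio has 16 parts, so with N = 144 the expected counts are:
  tall purple-flowered: 144 × 9/16 = 81
  tall white-flowered: 144 × 3/16 = 27
  dwarf purple-flowered: 144 × 3/16 = 27
  dwarf white-flowered: 144 × 1/16 = 9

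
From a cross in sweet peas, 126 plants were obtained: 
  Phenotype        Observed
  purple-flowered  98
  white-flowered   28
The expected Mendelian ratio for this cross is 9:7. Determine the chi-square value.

23.728

The 9:7 ratio has 16 parts, so with N = 126 the expected counts are:
  purple-flowered: 126 × 9/16 = 70.875
  white-flowered: 126 × 7/16 = 55.125
χ² = Σ (O − E)² / E
  purple-flowered: (98 − 70.875)² / 70.875 = 10.3812
  white-flowered: (28 − 55.125)² / 55.125 = 13.3472
χ² = 10.3812 + 13.3472 = 23.7284 ≈ 23.728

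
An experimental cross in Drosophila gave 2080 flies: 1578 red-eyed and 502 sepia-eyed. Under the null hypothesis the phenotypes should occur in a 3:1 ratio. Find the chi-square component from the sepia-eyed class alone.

0.623

Under the 3:1 hypothesis (Σ ratio = 4, N = 2080):
  red-eyed: 2080 × 3/4 = 1560
  sepia-eyed: 2080 × 1/4 = 520
Contribution of sepia-eyed: (502 − 520)² / 520 = 0.6231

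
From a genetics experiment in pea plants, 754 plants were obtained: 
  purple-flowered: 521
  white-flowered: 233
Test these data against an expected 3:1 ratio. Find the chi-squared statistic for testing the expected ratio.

Under the 3:1 hypothesis (Σ ratio = 4, N = 754):
  purple-flowered: 754 × 3/4 = 565.5
  white-flowered: 754 × 1/4 = 188.5
χ² = Σ (O − E)² / E
  purple-flowered: (521 − 565.5)² / 565.5 = 3.5018
  white-flowered: (233 − 188.5)² / 188.5 = 10.5053
χ² = 3.5018 + 10.5053 = 14.0071 ≈ 14.007

14.007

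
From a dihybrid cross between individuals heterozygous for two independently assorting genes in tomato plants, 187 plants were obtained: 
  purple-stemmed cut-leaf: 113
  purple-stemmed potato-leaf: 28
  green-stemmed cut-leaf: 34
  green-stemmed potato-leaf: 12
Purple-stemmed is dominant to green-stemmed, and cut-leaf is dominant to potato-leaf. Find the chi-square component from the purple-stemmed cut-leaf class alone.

A dihybrid F₂ with independent assortment and complete dominance at both loci gives a 9:3:3:1 phenotypic ratio.
The 9:3:3:1 ratio has 16 parts, so with N = 187 the expected counts are:
  purple-stemmed cut-leaf: 187 × 9/16 = 105.1875
  purple-stemmed potato-leaf: 187 × 3/16 = 35.0625
  green-stemmed cut-leaf: 187 × 3/16 = 35.0625
  green-stemmed potato-leaf: 187 × 1/16 = 11.6875
Contribution of purple-stemmed cut-leaf: (113 − 105.1875)² / 105.1875 = 0.5803

0.580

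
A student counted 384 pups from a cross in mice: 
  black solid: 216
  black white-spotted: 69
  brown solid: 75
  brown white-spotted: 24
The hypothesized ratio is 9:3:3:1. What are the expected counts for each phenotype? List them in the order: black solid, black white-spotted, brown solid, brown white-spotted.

Under the 9:3:3:1 hypothesis (Σ ratio = 16, N = 384):
  black solid: 384 × 9/16 = 216
  black white-spotted: 384 × 3/16 = 72
  brown solid: 384 × 3/16 = 72
  brown white-spotted: 384 × 1/16 = 24

216, 72, 72, 24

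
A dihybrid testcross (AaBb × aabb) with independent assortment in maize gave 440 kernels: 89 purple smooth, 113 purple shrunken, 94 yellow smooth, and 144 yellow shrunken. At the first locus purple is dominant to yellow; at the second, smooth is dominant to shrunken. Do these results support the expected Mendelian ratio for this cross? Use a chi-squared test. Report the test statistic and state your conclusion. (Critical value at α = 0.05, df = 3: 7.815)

16.927; not consistent

A dihybrid testcross with independent assortment gives a 1:1:1:1 ratio.
Total ratio parts = 4. Expected numbers out of 440:
  purple smooth: 440 × 1/4 = 110
  purple shrunken: 440 × 1/4 = 110
  yellow smooth: 440 × 1/4 = 110
  yellow shrunken: 440 × 1/4 = 110
χ² = Σ (O − E)² / E
  purple smooth: (89 − 110)² / 110 = 4.0091
  purple shrunken: (113 − 110)² / 110 = 0.0818
  yellow smooth: (94 − 110)² / 110 = 2.3273
  yellow shrunken: (144 − 110)² / 110 = 10.5091
χ² = 4.0091 + 0.0818 + 2.3273 + 10.5091 = 16.9273 ≈ 16.927
Degrees of freedom = 4 − 1 = 3; critical value at α = 0.05 is 7.815.
Since 16.927 > 7.815, we reject the null hypothesis — the data do not fit the 1:1:1:1 ratio.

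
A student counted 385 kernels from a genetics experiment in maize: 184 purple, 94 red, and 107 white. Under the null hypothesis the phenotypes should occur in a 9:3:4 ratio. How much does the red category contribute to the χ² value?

Expected counts for N = 385 under a 9:3:4 ratio (total parts = 16):
  purple: 385 × 9/16 = 216.5625
  red: 385 × 3/16 = 72.1875
  white: 385 × 4/16 = 96.25
Contribution of red: (94 − 72.1875)² / 72.1875 = 6.5910

6.591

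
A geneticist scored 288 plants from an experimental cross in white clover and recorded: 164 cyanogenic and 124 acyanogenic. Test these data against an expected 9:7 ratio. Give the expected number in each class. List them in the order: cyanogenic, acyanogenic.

162, 126

Expected counts for N = 288 under a 9:7 ratio (total parts = 16):
  cyanogenic: 288 × 9/16 = 162
  acyanogenic: 288 × 7/16 = 126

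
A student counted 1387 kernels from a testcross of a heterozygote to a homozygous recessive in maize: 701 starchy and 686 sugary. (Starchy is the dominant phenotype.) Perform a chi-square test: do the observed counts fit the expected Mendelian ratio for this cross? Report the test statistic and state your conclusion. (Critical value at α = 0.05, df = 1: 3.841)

0.162; consistent

A testcross of a heterozygote (Aa × aa) gives a 1:1 phenotypic ratio.
Expected counts for N = 1387 under a 1:1 ratio (total parts = 2):
  starchy: 1387 × 1/2 = 693.5
  sugary: 1387 × 1/2 = 693.5
χ² = Σ (O − E)² / E
  starchy: (701 − 693.5)² / 693.5 = 0.0811
  sugary: (686 − 693.5)² / 693.5 = 0.0811
χ² = 0.0811 + 0.0811 = 0.1622 ≈ 0.162
Degrees of freedom = 2 − 1 = 1; critical value at α = 0.05 is 3.841.
Since 0.162 < 3.841, we fail to reject the null hypothesis — the data are consistent with the 1:1 ratio.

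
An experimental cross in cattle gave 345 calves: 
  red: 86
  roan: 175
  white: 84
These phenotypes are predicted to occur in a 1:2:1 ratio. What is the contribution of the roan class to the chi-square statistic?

0.036

Total ratio parts = 4. Expected numbers out of 345:
  red: 345 × 1/4 = 86.25
  roan: 345 × 2/4 = 172.5
  white: 345 × 1/4 = 86.25
Contribution of roan: (175 − 172.5)² / 172.5 = 0.0362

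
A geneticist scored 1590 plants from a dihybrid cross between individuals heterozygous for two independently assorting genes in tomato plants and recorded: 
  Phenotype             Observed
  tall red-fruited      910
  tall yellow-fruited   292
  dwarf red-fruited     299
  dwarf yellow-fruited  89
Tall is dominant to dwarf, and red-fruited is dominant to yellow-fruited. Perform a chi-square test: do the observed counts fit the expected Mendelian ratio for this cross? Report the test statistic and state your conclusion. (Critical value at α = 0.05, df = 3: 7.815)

A dihybrid F₂ with independent assortment and complete dominance at both loci gives a 9:3:3:1 phenotypic ratio.
The 9:3:3:1 ratio has 16 parts, so with N = 1590 the expected counts are:
  tall red-fruited: 1590 × 9/16 = 894.375
  tall yellow-fruited: 1590 × 3/16 = 298.125
  dwarf red-fruited: 1590 × 3/16 = 298.125
  dwarf yellow-fruited: 1590 × 1/16 = 99.375
χ² = Σ (O − E)² / E
  tall red-fruited: (910 − 894.375)² / 894.375 = 0.2730
  tall yellow-fruited: (292 − 298.125)² / 298.125 = 0.1258
  dwarf red-fruited: (299 − 298.125)² / 298.125 = 0.0026
  dwarf yellow-fruited: (89 − 99.375)² / 99.375 = 1.0832
χ² = 0.2730 + 0.1258 + 0.0026 + 1.0832 = 1.4846 ≈ 1.485
Degrees of freedom = 4 − 1 = 3; critical value at α = 0.05 is 7.815.
Since 1.485 < 7.815, we fail to reject the null hypothesis — the data are consistent with the 9:3:3:1 ratio.

1.485; consistent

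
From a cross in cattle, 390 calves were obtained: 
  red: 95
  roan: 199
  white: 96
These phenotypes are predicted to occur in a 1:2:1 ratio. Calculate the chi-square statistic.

Total ratio parts = 4. Expected numbers out of 390:
  red: 390 × 1/4 = 97.5
  roan: 390 × 2/4 = 195
  white: 390 × 1/4 = 97.5
χ² = Σ (O − E)² / E
  red: (95 − 97.5)² / 97.5 = 0.0641
  roan: (199 − 195)² / 195 = 0.0821
  white: (96 − 97.5)² / 97.5 = 0.0231
χ² = 0.0641 + 0.0821 + 0.0231 = 0.1693 ≈ 0.169

0.169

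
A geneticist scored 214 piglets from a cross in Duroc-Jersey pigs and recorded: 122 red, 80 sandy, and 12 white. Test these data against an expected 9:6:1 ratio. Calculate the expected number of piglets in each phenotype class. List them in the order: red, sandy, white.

Expected counts for N = 214 under a 9:6:1 ratio (total parts = 16):
  red: 214 × 9/16 = 120.375
  sandy: 214 × 6/16 = 80.25
  white: 214 × 1/16 = 13.375

120.375, 80.25, 13.375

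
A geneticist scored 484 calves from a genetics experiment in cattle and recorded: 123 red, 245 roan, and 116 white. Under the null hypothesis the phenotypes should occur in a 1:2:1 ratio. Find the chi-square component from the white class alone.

0.207

Total ratio parts = 4. Expected numbers out of 484:
  red: 484 × 1/4 = 121
  roan: 484 × 2/4 = 242
  white: 484 × 1/4 = 121
Contribution of white: (116 − 121)² / 121 = 0.2066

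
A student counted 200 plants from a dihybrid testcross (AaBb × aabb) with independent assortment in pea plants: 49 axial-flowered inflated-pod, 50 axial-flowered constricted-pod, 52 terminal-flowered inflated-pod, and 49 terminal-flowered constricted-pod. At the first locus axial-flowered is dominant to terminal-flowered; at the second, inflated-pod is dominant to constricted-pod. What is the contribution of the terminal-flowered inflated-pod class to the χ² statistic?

A dihybrid testcross with independent assortment gives a 1:1:1:1 ratio.
Expected counts for N = 200 under a 1:1:1:1 ratio (total parts = 4):
  axial-flowered inflated-pod: 200 × 1/4 = 50
  axial-flowered constricted-pod: 200 × 1/4 = 50
  terminal-flowered inflated-pod: 200 × 1/4 = 50
  terminal-flowered constricted-pod: 200 × 1/4 = 50
Contribution of terminal-flowered inflated-pod: (52 − 50)² / 50 = 0.0800

0.080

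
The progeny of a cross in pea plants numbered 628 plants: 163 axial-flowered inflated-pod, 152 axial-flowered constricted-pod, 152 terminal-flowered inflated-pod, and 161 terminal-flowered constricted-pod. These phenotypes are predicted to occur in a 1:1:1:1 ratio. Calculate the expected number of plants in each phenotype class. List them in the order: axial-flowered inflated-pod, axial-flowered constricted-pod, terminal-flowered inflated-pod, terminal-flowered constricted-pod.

Expected counts for N = 628 under a 1:1:1:1 ratio (total parts = 4):
  axial-flowered inflated-pod: 628 × 1/4 = 157
  axial-flowered constricted-pod: 628 × 1/4 = 157
  terminal-flowered inflated-pod: 628 × 1/4 = 157
  terminal-flowered constricted-pod: 628 × 1/4 = 157

157, 157, 157, 157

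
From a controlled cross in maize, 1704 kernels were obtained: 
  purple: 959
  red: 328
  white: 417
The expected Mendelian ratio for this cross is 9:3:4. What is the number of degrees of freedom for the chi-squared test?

A goodness-of-fit test with 3 phenotype classes has df = 3 − 1 = 2.

2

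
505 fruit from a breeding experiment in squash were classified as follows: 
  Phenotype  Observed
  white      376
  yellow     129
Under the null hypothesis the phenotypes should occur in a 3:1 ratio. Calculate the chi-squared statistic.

Expected counts for N = 505 under a 3:1 ratio (total parts = 4):
  white: 505 × 3/4 = 378.75
  yellow: 505 × 1/4 = 126.25
χ² = Σ (O − E)² / E
  white: (376 − 378.75)² / 378.75 = 0.0200
  yellow: (129 − 126.25)² / 126.25 = 0.0599
χ² = 0.0200 + 0.0599 = 0.0799 ≈ 0.080

0.080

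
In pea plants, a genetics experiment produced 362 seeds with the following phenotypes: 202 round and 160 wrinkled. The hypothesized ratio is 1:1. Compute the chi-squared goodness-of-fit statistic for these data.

4.873

The 1:1 ratio has 2 parts, so with N = 362 the expected counts are:
  round: 362 × 1/2 = 181
  wrinkled: 362 × 1/2 = 181
χ² = Σ (O − E)² / E
  round: (202 − 181)² / 181 = 2.4365
  wrinkled: (160 − 181)² / 181 = 2.4365
χ² = 2.4365 + 2.4365 = 4.873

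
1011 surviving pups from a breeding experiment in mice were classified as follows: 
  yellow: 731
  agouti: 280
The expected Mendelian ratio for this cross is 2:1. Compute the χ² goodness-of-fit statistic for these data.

Expected counts for N = 1011 under a 2:1 ratio (total parts = 3):
  yellow: 1011 × 2/3 = 674
  agouti: 1011 × 1/3 = 337
χ² = Σ (O − E)² / E
  yellow: (731 − 674)² / 674 = 4.8205
  agouti: (280 − 337)² / 337 = 9.6409
χ² = 4.8205 + 9.6409 = 14.4614 ≈ 14.461

14.461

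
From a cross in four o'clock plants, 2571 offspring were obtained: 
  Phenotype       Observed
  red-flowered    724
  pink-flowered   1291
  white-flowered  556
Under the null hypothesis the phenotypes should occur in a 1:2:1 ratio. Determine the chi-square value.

22.003

Under the 1:2:1 hypothesis (Σ ratio = 4, N = 2571):
  red-flowered: 2571 × 1/4 = 642.75
  pink-flowered: 2571 × 2/4 = 1285.5
  white-flowered: 2571 × 1/4 = 642.75
χ² = Σ (O − E)² / E
  red-flowered: (724 − 642.75)² / 642.75 = 10.2708
  pink-flowered: (1291 − 1285.5)² / 1285.5 = 0.0235
  white-flowered: (556 − 642.75)² / 642.75 = 11.7084
χ² = 10.2708 + 0.0235 + 11.7084 = 22.0027 ≈ 22.003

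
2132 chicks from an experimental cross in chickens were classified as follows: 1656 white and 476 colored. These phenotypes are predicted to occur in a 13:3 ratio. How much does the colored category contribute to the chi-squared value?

14.544

Total ratio parts = 16. Expected numbers out of 2132:
  white: 2132 × 13/16 = 1732.25
  colored: 2132 × 3/16 = 399.75
Contribution of colored: (476 − 399.75)² / 399.75 = 14.5442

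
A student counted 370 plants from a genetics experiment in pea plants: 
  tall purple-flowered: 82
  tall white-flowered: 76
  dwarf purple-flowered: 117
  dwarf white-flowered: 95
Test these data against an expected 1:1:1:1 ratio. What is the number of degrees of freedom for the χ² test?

A goodness-of-fit test with 4 phenotype classes has df = 4 − 1 = 3.

3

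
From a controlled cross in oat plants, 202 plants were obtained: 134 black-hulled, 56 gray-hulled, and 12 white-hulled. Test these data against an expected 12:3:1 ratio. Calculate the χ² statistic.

Under the 12:3:1 hypothesis (Σ ratio = 16, N = 202):
  black-hulled: 202 × 12/16 = 151.5
  gray-hulled: 202 × 3/16 = 37.875
  white-hulled: 202 × 1/16 = 12.625
χ² = Σ (O − E)² / E
  black-hulled: (134 − 151.5)² / 151.5 = 2.0215
  gray-hulled: (56 − 37.875)² / 37.875 = 8.6737
  white-hulled: (12 − 12.625)² / 12.625 = 0.0309
χ² = 2.0215 + 8.6737 + 0.0309 = 10.7261 ≈ 10.726

10.726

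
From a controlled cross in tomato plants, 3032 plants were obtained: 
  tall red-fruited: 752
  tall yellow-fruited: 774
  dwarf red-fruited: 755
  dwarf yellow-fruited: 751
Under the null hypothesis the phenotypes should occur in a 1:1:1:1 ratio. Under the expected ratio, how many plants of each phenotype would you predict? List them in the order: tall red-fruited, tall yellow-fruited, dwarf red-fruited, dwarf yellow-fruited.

758, 758, 758, 758

The 1:1:1:1 ratio has 4 parts, so with N = 3032 the expected counts are:
  tall red-fruited: 3032 × 1/4 = 758
  tall yellow-fruited: 3032 × 1/4 = 758
  dwarf red-fruited: 3032 × 1/4 = 758
  dwarf yellow-fruited: 3032 × 1/4 = 758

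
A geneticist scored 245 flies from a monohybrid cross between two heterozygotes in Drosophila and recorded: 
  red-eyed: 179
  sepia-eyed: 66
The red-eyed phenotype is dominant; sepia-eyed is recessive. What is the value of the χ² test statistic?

0.491

For a monohybrid cross between heterozygotes with complete dominance, the expected phenotypic ratio is 3:1.
The 3:1 ratio has 4 parts, so with N = 245 the expected counts are:
  red-eyed: 245 × 3/4 = 183.75
  sepia-eyed: 245 × 1/4 = 61.25
χ² = Σ (O − E)² / E
  red-eyed: (179 − 183.75)² / 183.75 = 0.1228
  sepia-eyed: (66 − 61.25)² / 61.25 = 0.3684
χ² = 0.1228 + 0.3684 = 0.4912 ≈ 0.491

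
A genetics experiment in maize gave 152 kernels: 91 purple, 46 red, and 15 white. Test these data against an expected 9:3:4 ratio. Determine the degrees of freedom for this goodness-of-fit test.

2

A goodness-of-fit test with 3 phenotype classes has df = 3 − 1 = 2.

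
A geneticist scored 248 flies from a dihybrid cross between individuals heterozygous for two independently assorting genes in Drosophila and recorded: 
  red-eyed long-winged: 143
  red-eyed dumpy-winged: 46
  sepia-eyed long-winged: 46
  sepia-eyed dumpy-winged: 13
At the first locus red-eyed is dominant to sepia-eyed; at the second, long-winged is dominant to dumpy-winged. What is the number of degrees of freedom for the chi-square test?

A dihybrid F₂ with independent assortment and complete dominance at both loci gives a 9:3:3:1 phenotypic ratio.
A goodness-of-fit test with 4 phenotype classes has df = 4 − 1 = 3.

3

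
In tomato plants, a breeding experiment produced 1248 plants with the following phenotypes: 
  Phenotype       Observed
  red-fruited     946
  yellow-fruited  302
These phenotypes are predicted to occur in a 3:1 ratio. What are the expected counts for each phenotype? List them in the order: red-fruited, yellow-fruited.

Expected counts for N = 1248 under a 3:1 ratio (total parts = 4):
  red-fruited: 1248 × 3/4 = 936
  yellow-fruited: 1248 × 1/4 = 312

936, 312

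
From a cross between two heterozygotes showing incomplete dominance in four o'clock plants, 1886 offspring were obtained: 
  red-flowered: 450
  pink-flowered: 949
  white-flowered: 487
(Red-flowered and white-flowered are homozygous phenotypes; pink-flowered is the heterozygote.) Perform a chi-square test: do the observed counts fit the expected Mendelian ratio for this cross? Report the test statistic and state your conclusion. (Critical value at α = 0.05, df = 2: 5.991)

With incomplete dominance, a heterozygote × heterozygote cross gives a 1:2:1 phenotypic ratio.
Under the 1:2:1 hypothesis (Σ ratio = 4, N = 1886):
  red-flowered: 1886 × 1/4 = 471.5
  pink-flowered: 1886 × 2/4 = 943
  white-flowered: 1886 × 1/4 = 471.5
χ² = Σ (O − E)² / E
  red-flowered: (450 − 471.5)² / 471.5 = 0.9804
  pink-flowered: (949 − 943)² / 943 = 0.0382
  white-flowered: (487 − 471.5)² / 471.5 = 0.5095
χ² = 0.9804 + 0.0382 + 0.5095 = 1.5281 ≈ 1.528
Degrees of freedom = 3 − 1 = 2; critical value at α = 0.05 is 5.991.
Since 1.528 < 5.991, we fail to reject the null hypothesis — the data are consistent with the 1:2:1 ratio.

1.528; consistent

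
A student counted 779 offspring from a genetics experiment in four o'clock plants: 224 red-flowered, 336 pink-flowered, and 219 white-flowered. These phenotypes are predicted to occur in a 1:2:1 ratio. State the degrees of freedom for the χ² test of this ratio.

2

A goodness-of-fit test with 3 phenotype classes has df = 3 − 1 = 2.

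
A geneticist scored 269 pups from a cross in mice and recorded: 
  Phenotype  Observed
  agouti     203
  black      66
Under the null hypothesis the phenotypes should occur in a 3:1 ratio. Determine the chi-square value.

0.031

Under the 3:1 hypothesis (Σ ratio = 4, N = 269):
  agouti: 269 × 3/4 = 201.75
  black: 269 × 1/4 = 67.25
χ² = Σ (O − E)² / E
  agouti: (203 − 201.75)² / 201.75 = 0.0077
  black: (66 − 67.25)² / 67.25 = 0.0232
χ² = 0.0077 + 0.0232 = 0.0309 ≈ 0.031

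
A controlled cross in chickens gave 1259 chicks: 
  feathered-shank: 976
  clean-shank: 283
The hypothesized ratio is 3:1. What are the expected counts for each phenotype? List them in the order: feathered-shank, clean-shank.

944.25, 314.75

Expected counts for N = 1259 under a 3:1 ratio (total parts = 4):
  feathered-shank: 1259 × 3/4 = 944.25
  clean-shank: 1259 × 1/4 = 314.75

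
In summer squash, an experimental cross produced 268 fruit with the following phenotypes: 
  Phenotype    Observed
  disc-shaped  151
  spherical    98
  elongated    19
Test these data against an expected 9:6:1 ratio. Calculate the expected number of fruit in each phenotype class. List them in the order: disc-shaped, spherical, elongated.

Under the 9:6:1 hypothesis (Σ ratio = 16, N = 268):
  disc-shaped: 268 × 9/16 = 150.75
  spherical: 268 × 6/16 = 100.5
  elongated: 268 × 1/16 = 16.75

150.75, 100.5, 16.75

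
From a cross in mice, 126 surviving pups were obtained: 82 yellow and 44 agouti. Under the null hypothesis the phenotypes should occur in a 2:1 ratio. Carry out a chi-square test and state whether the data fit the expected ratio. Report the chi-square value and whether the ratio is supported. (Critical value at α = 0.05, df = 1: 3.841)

0.143; consistent

The 2:1 ratio has 3 parts, so with N = 126 the expected counts are:
  yellow: 126 × 2/3 = 84
  agouti: 126 × 1/3 = 42
χ² = Σ (O − E)² / E
  yellow: (82 − 84)² / 84 = 0.0476
  agouti: (44 − 42)² / 42 = 0.0952
χ² = 0.0476 + 0.0952 = 0.1428 ≈ 0.143
Degrees of freedom = 2 − 1 = 1; critical value at α = 0.05 is 3.841.
Since 0.143 < 3.841, we fail to reject the null hypothesis — the data are consistent with the 2:1 ratio.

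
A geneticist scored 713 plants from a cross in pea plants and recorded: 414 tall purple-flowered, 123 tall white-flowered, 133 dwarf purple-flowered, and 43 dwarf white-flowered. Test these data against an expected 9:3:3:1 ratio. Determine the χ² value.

1.330

The 9:3:3:1 ratio has 16 parts, so with N = 713 the expected counts are:
  tall purple-flowered: 713 × 9/16 = 401.0625
  tall white-flowered: 713 × 3/16 = 133.6875
  dwarf purple-flowered: 713 × 3/16 = 133.6875
  dwarf white-flowered: 713 × 1/16 = 44.5625
χ² = Σ (O − E)² / E
  tall purple-flowered: (414 − 401.0625)² / 401.0625 = 0.4173
  tall white-flowered: (123 − 133.6875)² / 133.6875 = 0.8544
  dwarf purple-flowered: (133 − 133.6875)² / 133.6875 = 0.0035
  dwarf white-flowered: (43 − 44.5625)² / 44.5625 = 0.0548
χ² = 0.4173 + 0.8544 + 0.0035 + 0.0548 = 1.330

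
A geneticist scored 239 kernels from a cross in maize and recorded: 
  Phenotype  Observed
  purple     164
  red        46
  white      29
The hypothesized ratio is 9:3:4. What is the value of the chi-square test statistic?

22.358

Under the 9:3:4 hypothesis (Σ ratio = 16, N = 239):
  purple: 239 × 9/16 = 134.4375
  red: 239 × 3/16 = 44.8125
  white: 239 × 4/16 = 59.75
χ² = Σ (O − E)² / E
  purple: (164 − 134.4375)² / 134.4375 = 6.5007
  red: (46 − 44.8125)² / 44.8125 = 0.0315
  white: (29 − 59.75)² / 59.75 = 15.8253
χ² = 6.5007 + 0.0315 + 15.8253 = 22.3575 ≈ 22.358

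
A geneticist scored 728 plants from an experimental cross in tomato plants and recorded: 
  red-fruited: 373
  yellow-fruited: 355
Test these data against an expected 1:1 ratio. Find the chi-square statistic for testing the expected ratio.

The 1:1 ratio has 2 parts, so with N = 728 the expected counts are:
  red-fruited: 728 × 1/2 = 364
  yellow-fruited: 728 × 1/2 = 364
χ² = Σ (O − E)² / E
  red-fruited: (373 − 364)² / 364 = 0.2225
  yellow-fruited: (355 − 364)² / 364 = 0.2225
χ² = 0.2225 + 0.2225 = 0.445

0.445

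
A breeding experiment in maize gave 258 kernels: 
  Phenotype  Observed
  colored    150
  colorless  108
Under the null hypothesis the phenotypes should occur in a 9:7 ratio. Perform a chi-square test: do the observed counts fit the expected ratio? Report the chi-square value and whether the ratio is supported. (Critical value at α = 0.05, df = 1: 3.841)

0.374; consistent

Under the 9:7 hypothesis (Σ ratio = 16, N = 258):
  colored: 258 × 9/16 = 145.125
  colorless: 258 × 7/16 = 112.875
χ² = Σ (O − E)² / E
  colored: (150 − 145.125)² / 145.125 = 0.1638
  colorless: (108 − 112.875)² / 112.875 = 0.2105
χ² = 0.1638 + 0.2105 = 0.3743 ≈ 0.374
Degrees of freedom = 2 − 1 = 1; critical value at α = 0.05 is 3.841.
Since 0.374 < 3.841, we fail to reject the null hypothesis — the data are consistent with the 9:7 ratio.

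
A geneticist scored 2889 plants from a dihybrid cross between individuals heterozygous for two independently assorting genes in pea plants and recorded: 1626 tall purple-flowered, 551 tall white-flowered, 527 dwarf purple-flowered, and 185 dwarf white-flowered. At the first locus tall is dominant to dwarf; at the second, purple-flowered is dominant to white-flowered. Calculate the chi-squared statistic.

0.668

A dihybrid F₂ with independent assortment and complete dominance at both loci gives a 9:3:3:1 phenotypic ratio.
Expected counts for N = 2889 under a 9:3:3:1 ratio (total parts = 16):
  tall purple-flowered: 2889 × 9/16 = 1625.0625
  tall white-flowered: 2889 × 3/16 = 541.6875
  dwarf purple-flowered: 2889 × 3/16 = 541.6875
  dwarf white-flowered: 2889 × 1/16 = 180.5625
χ² = Σ (O − E)² / E
  tall purple-flowered: (1626 − 1625.0625)² / 1625.0625 = 0.0005
  tall white-flowered: (551 − 541.6875)² / 541.6875 = 0.1601
  dwarf purple-flowered: (527 − 541.6875)² / 541.6875 = 0.3982
  dwarf white-flowered: (185 − 180.5625)² / 180.5625 = 0.1091
χ² = 0.0005 + 0.1601 + 0.3982 + 0.1091 = 0.6679 ≈ 0.668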